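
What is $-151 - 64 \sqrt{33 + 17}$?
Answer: $-151 - 320 \sqrt{2} \approx -603.55$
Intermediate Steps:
$-151 - 64 \sqrt{33 + 17} = -151 - 64 \sqrt{50} = -151 - 64 \cdot 5 \sqrt{2} = -151 - 320 \sqrt{2}$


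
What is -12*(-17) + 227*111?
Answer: 25401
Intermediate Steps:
-12*(-17) + 227*111 = 204 + 25197 = 25401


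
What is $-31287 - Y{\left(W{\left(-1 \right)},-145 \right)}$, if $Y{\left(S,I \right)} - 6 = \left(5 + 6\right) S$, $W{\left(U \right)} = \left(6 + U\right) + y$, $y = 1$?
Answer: $-31359$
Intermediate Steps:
$W{\left(U \right)} = 7 + U$ ($W{\left(U \right)} = \left(6 + U\right) + 1 = 7 + U$)
$Y{\left(S,I \right)} = 6 + 11 S$ ($Y{\left(S,I \right)} = 6 + \left(5 + 6\right) S = 6 + 11 S$)
$-31287 - Y{\left(W{\left(-1 \right)},-145 \right)} = -31287 - \left(6 + 11 \left(7 - 1\right)\right) = -31287 - \left(6 + 11 \cdot 6\right) = -31287 - \left(6 + 66\right) = -31287 - 72 = -31359$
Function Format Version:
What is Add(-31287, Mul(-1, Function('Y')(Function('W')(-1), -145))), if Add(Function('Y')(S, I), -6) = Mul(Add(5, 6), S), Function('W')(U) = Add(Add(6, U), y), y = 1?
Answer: -31359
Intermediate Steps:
Function('W')(U) = Add(7, U) (Function('W')(U) = Add(Add(6, U), 1) = Add(7, U))
Function('Y')(S, I) = Add(6, Mul(11, S)) (Function('Y')(S, I) = Add(6, Mul(Add(5, 6), S)) = Add(6, Mul(11, S)))
Add(-31287, Mul(-1, Function('Y')(Function('W')(-1), -145))) = Add(-31287, Mul(-1, Add(6, Mul(11, Add(7, -1))))) = Add(-31287, Mul(-1, Add(6, Mul(11, 6)))) = Add(-31287, Mul(-1, Add(6, 66))) = Add(-31287, Mul(-1, 72)) = Add(-31287, -72) = -31359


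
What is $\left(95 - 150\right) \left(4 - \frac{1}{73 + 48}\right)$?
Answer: $- \frac{2415}{11} \approx -219.55$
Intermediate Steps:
$\left(95 - 150\right) \left(4 - \frac{1}{73 + 48}\right) = - 55 \left(4 - \frac{1}{121}\right) = \left(-55\right) \frac{483}{121} = - \frac{2415}{11}$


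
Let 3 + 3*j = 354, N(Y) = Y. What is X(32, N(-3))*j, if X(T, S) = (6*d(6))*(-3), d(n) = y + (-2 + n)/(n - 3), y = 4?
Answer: -11232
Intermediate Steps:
j = 117 (j = -1 + (⅓)*354 = -1 + 118 = 117)
d(n) = 4 + (-2 + n)/(-3 + n) (d(n) = 4 + (-2 + n)/(n - 3) = 4 + (-2 + n)/(-3 + n))
X(T, S) = -96 (X(T, S) = (6*((-14 + 5*6)/(-3 + 6)))*(-3) = (6*((-14 + 30)/3))*(-3) = (6*((⅓)*16))*(-3) = (6*(16/3))*(-3) = 32*(-3) = -96)
X(32, N(-3))*j = -96*117 = -11232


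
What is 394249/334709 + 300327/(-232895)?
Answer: -8703528988/77952052555 ≈ -0.11165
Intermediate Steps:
394249/334709 + 300327/(-232895) = 394249*(1/334709) + 300327*(-1/232895) = 394249/334709 - 300327/232895 = -8703528988/77952052555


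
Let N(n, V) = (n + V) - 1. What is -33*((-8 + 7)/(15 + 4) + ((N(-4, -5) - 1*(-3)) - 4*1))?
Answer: 6930/19 ≈ 364.74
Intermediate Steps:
N(n, V) = -1 + V + n (N(n, V) = (V + n) - 1 = -1 + V + n)
-33*((-8 + 7)/(15 + 4) + ((N(-4, -5) - 1*(-3)) - 4*1)) = -33*((-8 + 7)/(15 + 4) + (((-1 - 5 - 4) - 1*(-3)) - 4*1)) = -33*(-1/19 + ((-10 + 3) - 4)) = -33*(-1*1/19 + (-7 - 4)) = -33*(-1/19 - 11) = -33*(-210/19) = 6930/19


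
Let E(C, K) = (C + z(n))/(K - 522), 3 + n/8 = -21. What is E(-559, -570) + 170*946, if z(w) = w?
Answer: 175616191/1092 ≈ 1.6082e+5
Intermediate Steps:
n = -192 (n = -24 + 8*(-21) = -24 - 168 = -192)
E(C, K) = (-192 + C)/(-522 + K) (E(C, K) = (C - 192)/(K - 522) = (-192 + C)/(-522 + K))
E(-559, -570) + 170*946 = (-192 - 559)/(-522 - 570) + 170*946 = -751/(-1092) + 160820 = -1/1092*(-751) + 160820 = 751/1092 + 160820 = 175616191/1092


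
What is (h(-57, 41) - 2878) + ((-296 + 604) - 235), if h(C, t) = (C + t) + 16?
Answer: -2805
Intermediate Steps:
h(C, t) = 16 + C + t
(h(-57, 41) - 2878) + ((-296 + 604) - 235) = ((16 - 57 + 41) - 2878) + ((-296 + 604) - 235) = (0 - 2878) + (308 - 235) = -2878 + 73 = -2805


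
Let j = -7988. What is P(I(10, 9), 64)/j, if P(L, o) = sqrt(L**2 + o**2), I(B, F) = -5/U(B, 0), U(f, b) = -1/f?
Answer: -sqrt(1649)/3994 ≈ -0.010167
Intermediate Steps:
I(B, F) = 5*B (I(B, F) = -5*(-B) = -(-5)*B = 5*B)
P(I(10, 9), 64)/j = sqrt((5*10)**2 + 64**2)/(-7988) = sqrt(50**2 + 4096)*(-1/7988) = sqrt(2500 + 4096)*(-1/7988) = sqrt(6596)*(-1/7988) = (2*sqrt(1649))*(-1/7988) = -sqrt(1649)/3994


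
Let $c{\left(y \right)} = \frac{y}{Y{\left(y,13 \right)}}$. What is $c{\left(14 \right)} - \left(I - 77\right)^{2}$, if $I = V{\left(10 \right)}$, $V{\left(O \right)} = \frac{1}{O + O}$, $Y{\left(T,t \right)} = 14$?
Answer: $- \frac{2368121}{400} \approx -5920.3$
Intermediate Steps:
$V{\left(O \right)} = \frac{1}{2 O}$
$I = \frac{1}{20}$ ($I = \frac{1}{2 \cdot 10} = \frac{1}{2} \cdot \frac{1}{10} = \frac{1}{20} \approx 0.05$)
$c{\left(y \right)} = \frac{y}{14}$
$c{\left(14 \right)} - \left(I - 77\right)^{2} = \frac{1}{14} \cdot 14 - \left(\frac{1}{20} - 77\right)^{2} = 1 - \left(- \frac{1539}{20}\right)^{2} = 1 - \frac{2368521}{400} = - \frac{2368121}{400}$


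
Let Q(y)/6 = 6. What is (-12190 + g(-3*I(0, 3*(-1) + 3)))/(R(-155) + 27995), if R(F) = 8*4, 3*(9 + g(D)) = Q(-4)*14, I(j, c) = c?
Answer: -12031/28027 ≈ -0.42926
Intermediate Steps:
Q(y) = 36 (Q(y) = 6*6 = 36)
g(D) = 159 (g(D) = -9 + (36*14)/3 = -9 + (⅓)*504 = -9 + 168 = 159)
R(F) = 32
(-12190 + g(-3*I(0, 3*(-1) + 3)))/(R(-155) + 27995) = (-12190 + 159)/(32 + 27995) = -12031/28027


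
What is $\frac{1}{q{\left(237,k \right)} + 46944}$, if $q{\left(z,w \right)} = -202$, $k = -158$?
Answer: $\frac{1}{46742} \approx 2.1394 \cdot 10^{-5}$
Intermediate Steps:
$\frac{1}{q{\left(237,k \right)} + 46944} = \frac{1}{-202 + 46944} = \frac{1}{46742}$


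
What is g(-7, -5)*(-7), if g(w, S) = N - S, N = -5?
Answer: 0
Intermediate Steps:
g(w, S) = -5 - S
g(-7, -5)*(-7) = (-5 - 1*(-5))*(-7) = (-5 + 5)*(-7) = 0*(-7) = 0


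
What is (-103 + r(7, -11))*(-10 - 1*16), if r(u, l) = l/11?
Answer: 2704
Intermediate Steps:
r(u, l) = l/11 (r(u, l) = l*(1/11) = l/11)
(-103 + r(7, -11))*(-10 - 1*16) = (-103 + (1/11)*(-11))*(-10 - 1*16) = (-103 - 1)*(-10 - 16) = -104*(-26) = 2704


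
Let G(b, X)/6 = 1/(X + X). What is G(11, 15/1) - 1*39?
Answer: -194/5 ≈ -38.800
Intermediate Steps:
G(b, X) = 3/X (G(b, X) = 6/(X + X) = 6/((2*X)) = 6*(1/(2*X)) = 3/X)
G(11, 15/1) - 1*39 = 3/((15/1)) - 1*39 = 3/((15*1)) - 39 = 3/15 - 39 = 3*(1/15) - 39 = 1/5 - 39 = -194/5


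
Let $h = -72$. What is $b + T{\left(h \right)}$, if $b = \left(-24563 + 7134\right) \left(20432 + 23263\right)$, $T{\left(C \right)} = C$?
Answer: $-761560227$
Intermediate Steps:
$b = -761560155$ ($b = \left(-17429\right) 43695 = -761560155$)
$b + T{\left(h \right)} = -761560155 - 72 = -761560227$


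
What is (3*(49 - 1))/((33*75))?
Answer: 16/275 ≈ 0.058182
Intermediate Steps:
(3*(49 - 1))/((33*75)) = (3*48)/2475 = 144*(1/2475) = 16/275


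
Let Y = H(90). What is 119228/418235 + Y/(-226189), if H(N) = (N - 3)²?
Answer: 23802441377/94600156415 ≈ 0.25161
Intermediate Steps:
H(N) = (-3 + N)²
Y = 7569 (Y = (-3 + 90)² = 87² = 7569)
119228/418235 + Y/(-226189) = 119228/418235 + 7569/(-226189) = 119228*(1/418235) + 7569*(-1/226189) = 119228/418235 - 7569/226189 = 23802441377/94600156415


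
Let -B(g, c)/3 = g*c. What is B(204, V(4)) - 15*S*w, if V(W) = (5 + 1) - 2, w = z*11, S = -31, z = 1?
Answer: 2667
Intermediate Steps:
w = 11 (w = 1*11 = 11)
V(W) = 4 (V(W) = 6 - 2 = 4)
B(g, c) = -3*c*g (B(g, c) = -3*g*c = -3*c*g)
B(204, V(4)) - 15*S*w = -3*4*204 - 15*(-31)*11 = -2448 - (-465)*11 = -2448 - 1*(-5115) = -2448 + 5115 = 2667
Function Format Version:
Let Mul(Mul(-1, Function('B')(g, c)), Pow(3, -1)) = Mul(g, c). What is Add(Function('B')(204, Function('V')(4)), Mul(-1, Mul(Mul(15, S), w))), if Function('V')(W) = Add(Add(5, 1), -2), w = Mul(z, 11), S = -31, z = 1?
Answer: 2667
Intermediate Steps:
w = 11 (w = Mul(1, 11) = 11)
Function('V')(W) = 4 (Function('V')(W) = Add(6, -2) = 4)
Function('B')(g, c) = Mul(-3, c, g) (Function('B')(g, c) = Mul(-3, Mul(g, c)) = Mul(-3, Mul(c, g)) = Mul(-3, c, g))
Add(Function('B')(204, Function('V')(4)), Mul(-1, Mul(Mul(15, S), w))) = Add(Mul(-3, 4, 204), Mul(-1, Mul(Mul(15, -31), 11))) = Add(-2448, Mul(-1, Mul(-465, 11))) = Add(-2448, Mul(-1, -5115)) = Add(-2448, 5115) = 2667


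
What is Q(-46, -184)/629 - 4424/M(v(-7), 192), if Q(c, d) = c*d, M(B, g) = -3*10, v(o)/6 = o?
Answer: 1518308/9435 ≈ 160.92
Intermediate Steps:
v(o) = 6*o
M(B, g) = -30
Q(-46, -184)/629 - 4424/M(v(-7), 192) = -46*(-184)/629 - 4424/(-30) = 8464*(1/629) - 4424*(-1/30) = 8464/629 + 2212/15 = 1518308/9435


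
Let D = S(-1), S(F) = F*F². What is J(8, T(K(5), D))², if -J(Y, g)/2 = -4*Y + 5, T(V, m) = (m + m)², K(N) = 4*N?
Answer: 2916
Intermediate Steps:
S(F) = F³
D = -1 (D = (-1)³ = -1)
T(V, m) = 4*m² (T(V, m) = (2*m)² = 4*m²)
J(Y, g) = -10 + 8*Y (J(Y, g) = -2*(-4*Y + 5) = -2*(5 - 4*Y) = -10 + 8*Y)
J(8, T(K(5), D))² = (-10 + 8*8)² = (-10 + 64)² = 54² = 2916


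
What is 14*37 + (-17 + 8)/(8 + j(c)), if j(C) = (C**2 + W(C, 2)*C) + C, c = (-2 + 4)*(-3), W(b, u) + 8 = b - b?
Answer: 44539/86 ≈ 517.90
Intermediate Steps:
W(b, u) = -8 (W(b, u) = -8 + (b - b) = -8 + 0 = -8)
c = -6 (c = 2*(-3) = -6)
j(C) = C**2 - 7*C (j(C) = (C**2 - 8*C) + C = C**2 - 7*C)
14*37 + (-17 + 8)/(8 + j(c)) = 14*37 + (-17 + 8)/(8 - 6*(-7 - 6)) = 518 - 9/(8 - 6*(-13)) = 518 - 9/(8 + 78) = 518 - 9/86 = 44539/86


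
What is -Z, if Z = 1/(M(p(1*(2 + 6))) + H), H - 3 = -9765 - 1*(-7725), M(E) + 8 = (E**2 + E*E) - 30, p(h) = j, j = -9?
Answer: 1/1913 ≈ 0.00052274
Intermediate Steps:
p(h) = -9
M(E) = -38 + 2*E**2 (M(E) = -8 + ((E**2 + E*E) - 30) = -8 + ((E**2 + E**2) - 30) = -8 + (2*E**2 - 30) = -8 + (-30 + 2*E**2) = -38 + 2*E**2)
H = -2037 (H = 3 + (-9765 - 1*(-7725)) = 3 + (-9765 + 7725) = 3 - 2040 = -2037)
Z = -1/1913 (Z = 1/((-38 + 2*(-9)**2) - 2037) = 1/((-38 + 2*81) - 2037) = 1/((-38 + 162) - 2037) = 1/(124 - 2037) = 1/(-1913) = -1/1913 ≈ -0.00052274)
-Z = -1*(-1/1913) = 1/1913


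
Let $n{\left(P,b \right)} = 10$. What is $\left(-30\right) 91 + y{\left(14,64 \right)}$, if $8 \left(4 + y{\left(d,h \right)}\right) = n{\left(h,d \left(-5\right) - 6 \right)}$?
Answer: $- \frac{10931}{4} \approx -2732.8$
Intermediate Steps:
$y{\left(d,h \right)} = - \frac{11}{4}$ ($y{\left(d,h \right)} = -4 + \frac{1}{8} \cdot 10 = -4 + \frac{5}{4} = - \frac{11}{4}$)
$\left(-30\right) 91 + y{\left(14,64 \right)} = \left(-30\right) 91 - \frac{11}{4} = -2730 - \frac{11}{4} = - \frac{10931}{4}$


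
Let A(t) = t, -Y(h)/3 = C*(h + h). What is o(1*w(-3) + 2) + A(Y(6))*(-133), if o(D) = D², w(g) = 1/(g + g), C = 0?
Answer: 121/36 ≈ 3.3611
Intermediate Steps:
w(g) = 1/(2*g)
Y(h) = 0 (Y(h) = -0*(h + h) = -0*2*h = -3*0 = 0)
o(1*w(-3) + 2) + A(Y(6))*(-133) = (1*((½)/(-3)) + 2)² + 0*(-133) = (1*((½)*(-⅓)) + 2)² + 0 = (1*(-⅙) + 2)² + 0 = (-⅙ + 2)² + 0 = (11/6)² + 0 = 121/36 + 0 = 121/36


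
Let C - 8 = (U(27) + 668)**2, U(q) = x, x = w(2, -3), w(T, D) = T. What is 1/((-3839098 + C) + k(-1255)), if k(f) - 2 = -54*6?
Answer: -1/3390512 ≈ -2.9494e-7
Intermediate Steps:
x = 2
U(q) = 2
k(f) = -322 (k(f) = 2 - 54*6 = 2 - 324 = -322)
C = 448908 (C = 8 + (2 + 668)**2 = 8 + 670**2 = 8 + 448900 = 448908)
1/((-3839098 + C) + k(-1255)) = 1/((-3839098 + 448908) - 322) = 1/(-3390190 - 322) = 1/(-3390512) = -1/3390512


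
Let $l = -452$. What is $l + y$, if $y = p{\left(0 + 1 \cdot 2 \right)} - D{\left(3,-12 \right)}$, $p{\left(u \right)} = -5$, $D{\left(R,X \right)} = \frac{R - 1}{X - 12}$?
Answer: $- \frac{5483}{12} \approx -456.92$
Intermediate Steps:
$D{\left(R,X \right)} = \frac{-1 + R}{-12 + X}$
$y = - \frac{59}{12}$ ($y = -5 - \frac{-1 + 3}{-12 - 12} = -5 - \frac{1}{-24} \cdot 2 = -5 - \left(- \frac{1}{24}\right) 2 = -5 - - \frac{1}{12} = -5 + \frac{1}{12} = - \frac{59}{12} \approx -4.9167$)
$l + y = -452 - \frac{59}{12} = - \frac{5483}{12}$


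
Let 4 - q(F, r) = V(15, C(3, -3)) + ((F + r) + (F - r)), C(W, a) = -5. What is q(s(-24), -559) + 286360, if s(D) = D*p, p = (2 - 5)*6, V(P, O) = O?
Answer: 285505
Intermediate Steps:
p = -18 (p = -3*6 = -18)
s(D) = -18*D (s(D) = D*(-18) = -18*D)
q(F, r) = 9 - 2*F (q(F, r) = 4 - (-5 + ((F + r) + (F - r))) = 4 - (-5 + 2*F) = 4 + (5 - 2*F) = 9 - 2*F)
q(s(-24), -559) + 286360 = (9 - (-36)*(-24)) + 286360 = (9 - 2*432) + 286360 = (9 - 864) + 286360 = -855 + 286360 = 285505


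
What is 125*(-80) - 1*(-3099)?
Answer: -6901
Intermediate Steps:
125*(-80) - 1*(-3099) = -10000 + 3099 = -6901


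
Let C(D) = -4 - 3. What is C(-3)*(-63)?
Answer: 441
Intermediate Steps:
C(D) = -7
C(-3)*(-63) = -7*(-63) = 441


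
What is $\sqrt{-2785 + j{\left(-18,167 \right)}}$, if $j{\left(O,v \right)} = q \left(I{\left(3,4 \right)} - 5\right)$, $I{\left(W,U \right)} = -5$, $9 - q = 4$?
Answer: $9 i \sqrt{35} \approx 53.245 i$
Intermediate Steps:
$q = 5$ ($q = 9 - 4 = 5$)
$j{\left(O,v \right)} = -50$ ($j{\left(O,v \right)} = 5 \left(-5 - 5\right) = 5 \left(-10\right) = -50$)
$\sqrt{-2785 + j{\left(-18,167 \right)}} = \sqrt{-2785 - 50} = \sqrt{-2835} = 9 i \sqrt{35}$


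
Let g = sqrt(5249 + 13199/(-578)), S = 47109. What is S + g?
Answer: 47109 + sqrt(6041446)/34 ≈ 47181.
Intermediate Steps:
g = sqrt(6041446)/34 (g = sqrt(5249 + 13199*(-1/578)) = sqrt(5249 - 13199/578) = sqrt(3020723/578) = sqrt(6041446)/34 ≈ 72.292)
S + g = 47109 + sqrt(6041446)/34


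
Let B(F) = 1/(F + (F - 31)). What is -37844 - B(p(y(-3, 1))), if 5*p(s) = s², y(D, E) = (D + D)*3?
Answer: -18657097/493 ≈ -37844.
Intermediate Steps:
y(D, E) = 6*D (y(D, E) = (2*D)*3 = 6*D)
p(s) = s²/5
B(F) = 1/(-31 + 2*F) (B(F) = 1/(F + (-31 + F)) = 1/(-31 + 2*F))
-37844 - B(p(y(-3, 1))) = -37844 - 1/(-31 + 2*((6*(-3))²/5)) = -37844 - 1/(-31 + 2*((⅕)*(-18)²)) = -37844 - 1/(-31 + 2*((⅕)*324)) = -37844 - 1/(-31 + 2*(324/5)) = -37844 - 1/(-31 + 648/5) = -37844 - 1/493/5 = -37844 - 1*5/493 = -37844 - 5/493 = -18657097/493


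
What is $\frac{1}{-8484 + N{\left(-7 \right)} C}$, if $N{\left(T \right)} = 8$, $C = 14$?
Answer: $- \frac{1}{8372} \approx -0.00011945$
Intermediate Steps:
$\frac{1}{-8484 + N{\left(-7 \right)} C} = \frac{1}{-8484 + 8 \cdot 14} = \frac{1}{-8484 + 112} = \frac{1}{-8372} = - \frac{1}{8372}$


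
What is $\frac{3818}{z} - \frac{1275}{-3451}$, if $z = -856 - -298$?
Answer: $- \frac{366602}{56637} \approx -6.4728$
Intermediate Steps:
$z = -558$ ($z = -856 + 298 = -558$)
$\frac{3818}{z} - \frac{1275}{-3451} = \frac{3818}{-558} - \frac{1275}{-3451} = 3818 \left(- \frac{1}{558}\right) - - \frac{75}{203} = - \frac{1909}{279} + \frac{75}{203} = - \frac{366602}{56637}$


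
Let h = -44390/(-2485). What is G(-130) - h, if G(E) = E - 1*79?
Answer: -112751/497 ≈ -226.86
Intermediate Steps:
h = 8878/497 (h = -44390*(-1/2485) = 8878/497 ≈ 17.863)
G(E) = -79 + E (G(E) = E - 79 = -79 + E)
G(-130) - h = (-79 - 130) - 1*8878/497 = -209 - 8878/497 = -112751/497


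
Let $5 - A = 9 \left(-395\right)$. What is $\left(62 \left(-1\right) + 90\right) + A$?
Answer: $3588$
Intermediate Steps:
$A = 3560$ ($A = 5 - 9 \left(-395\right) = 5 - -3555 = 5 + 3555 = 3560$)
$\left(62 \left(-1\right) + 90\right) + A = \left(62 \left(-1\right) + 90\right) + 3560 = \left(-62 + 90\right) + 3560 = 28 + 3560 = 3588$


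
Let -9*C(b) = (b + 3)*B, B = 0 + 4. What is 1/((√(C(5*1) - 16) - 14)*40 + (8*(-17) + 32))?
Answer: -747/531208 - 15*I*√11/132802 ≈ -0.0014062 - 0.00037461*I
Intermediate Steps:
B = 4
C(b) = -4/3 - 4*b/9 (C(b) = -(b + 3)*4/9 = -(3 + b)*4/9 = -(12 + 4*b)/9 = -4/3 - 4*b/9)
1/((√(C(5*1) - 16) - 14)*40 + (8*(-17) + 32)) = 1/((√((-4/3 - 20/9) - 16) - 14)*40 + (8*(-17) + 32)) = 1/((√((-4/3 - 4/9*5) - 16) - 14)*40 + (-136 + 32)) = 1/((√((-4/3 - 20/9) - 16) - 14)*40 - 104) = 1/((√(-32/9 - 16) - 14)*40 - 104) = 1/((√(-176/9) - 14)*40 - 104) = 1/((4*I*√11/3 - 14)*40 - 104) = 1/((-14 + 4*I*√11/3)*40 - 104) = 1/((-560 + 160*I*√11/3) - 104) = 1/(-664 + 160*I*√11/3)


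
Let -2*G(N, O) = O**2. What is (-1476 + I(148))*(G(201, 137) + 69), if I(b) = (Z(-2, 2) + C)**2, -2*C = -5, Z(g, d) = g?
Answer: 109978793/8 ≈ 1.3747e+7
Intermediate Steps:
C = 5/2 (C = -1/2*(-5) = 5/2 ≈ 2.5000)
G(N, O) = -O**2/2
I(b) = 1/4 (I(b) = (-2 + 5/2)**2 = (1/2)**2 = 1/4)
(-1476 + I(148))*(G(201, 137) + 69) = (-1476 + 1/4)*(-1/2*137**2 + 69) = -5903*(-1/2*18769 + 69)/4 = -5903*(-18769/2 + 69)/4 = -5903/4*(-18631/2) = 109978793/8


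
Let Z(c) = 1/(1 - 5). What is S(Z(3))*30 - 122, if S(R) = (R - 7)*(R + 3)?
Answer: -5761/8 ≈ -720.13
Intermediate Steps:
Z(c) = -1/4 (Z(c) = 1/(-4) = -1/4)
S(R) = (-7 + R)*(3 + R)
S(Z(3))*30 - 122 = (-21 + (-1/4)**2 - 4*(-1/4))*30 - 122 = (-21 + 1/16 + 1)*30 - 122 = -319/16*30 - 122 = -4785/8 - 122 = -5761/8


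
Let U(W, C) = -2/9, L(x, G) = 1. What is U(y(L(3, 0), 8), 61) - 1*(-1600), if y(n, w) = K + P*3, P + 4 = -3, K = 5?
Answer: 14398/9 ≈ 1599.8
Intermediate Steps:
P = -7 (P = -4 - 3 = -7)
y(n, w) = -16 (y(n, w) = 5 - 7*3 = 5 - 21 = -16)
U(W, C) = -2/9 (U(W, C) = -2*⅑ = -2/9)
U(y(L(3, 0), 8), 61) - 1*(-1600) = -2/9 - 1*(-1600) = -2/9 + 1600 = 14398/9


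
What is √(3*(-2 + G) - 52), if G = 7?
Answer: I*√37 ≈ 6.0828*I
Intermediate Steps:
√(3*(-2 + G) - 52) = √(3*(-2 + 7) - 52) = √(3*5 - 52) = √(15 - 52) = √(-37) = I*√37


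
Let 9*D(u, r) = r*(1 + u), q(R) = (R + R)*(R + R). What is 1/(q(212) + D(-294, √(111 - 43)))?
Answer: 3640464/654466596631 + 2637*√17/1308933193262 ≈ 5.5708e-6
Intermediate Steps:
q(R) = 4*R² (q(R) = (2*R)*(2*R) = 4*R²)
D(u, r) = r*(1 + u)/9 (D(u, r) = (r*(1 + u))/9 = r*(1 + u)/9)
1/(q(212) + D(-294, √(111 - 43))) = 1/(4*212² + √(111 - 43)*(1 - 294)/9) = 1/(4*44944 + (⅑)*√68*(-293)) = 1/(179776 + (⅑)*(2*√17)*(-293)) = 1/(179776 - 586*√17/9)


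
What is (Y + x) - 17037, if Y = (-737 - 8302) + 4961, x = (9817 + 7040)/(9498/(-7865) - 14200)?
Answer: -2358519675575/111692498 ≈ -21116.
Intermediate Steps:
x = -132580305/111692498 (x = 16857/(9498*(-1/7865) - 14200) = 16857/(-9498/7865 - 14200) = 16857/(-111692498/7865) = 16857*(-7865/111692498) = -132580305/111692498 ≈ -1.1870)
Y = -4078 (Y = -9039 + 4961 = -4078)
(Y + x) - 17037 = (-4078 - 132580305/111692498) - 17037 = -455614587149/111692498 - 17037 = -2358519675575/111692498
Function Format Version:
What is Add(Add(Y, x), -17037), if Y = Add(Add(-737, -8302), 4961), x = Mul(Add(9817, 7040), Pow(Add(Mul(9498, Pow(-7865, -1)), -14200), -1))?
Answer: Rational(-2358519675575, 111692498) ≈ -21116.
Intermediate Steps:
x = Rational(-132580305, 111692498) (x = Mul(16857, Pow(Add(Mul(9498, Rational(-1, 7865)), -14200), -1)) = Mul(16857, Pow(Add(Rational(-9498, 7865), -14200), -1)) = Mul(16857, Pow(Rational(-111692498, 7865), -1)) = Mul(16857, Rational(-7865, 111692498)) = Rational(-132580305, 111692498) ≈ -1.1870)
Y = -4078 (Y = Add(-9039, 4961) = -4078)
Add(Add(Y, x), -17037) = Add(Add(-4078, Rational(-132580305, 111692498)), -17037) = Add(Rational(-455614587149, 111692498), -17037) = Rational(-2358519675575, 111692498)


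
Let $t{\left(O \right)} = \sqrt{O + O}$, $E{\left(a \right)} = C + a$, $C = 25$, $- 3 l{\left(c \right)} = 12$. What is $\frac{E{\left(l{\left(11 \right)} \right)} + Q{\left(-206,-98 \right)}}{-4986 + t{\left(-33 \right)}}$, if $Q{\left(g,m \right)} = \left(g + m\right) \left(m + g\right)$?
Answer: $- \frac{76815147}{4143377} - \frac{92437 i \sqrt{66}}{24860262} \approx -18.539 - 0.030207 i$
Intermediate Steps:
$l{\left(c \right)} = -4$ ($l{\left(c \right)} = \left(- \frac{1}{3}\right) 12 = -4$)
$Q{\left(g,m \right)} = \left(g + m\right)^{2}$ ($Q{\left(g,m \right)} = \left(g + m\right) \left(g + m\right) = \left(g + m\right)^{2}$)
$E{\left(a \right)} = 25 + a$
$t{\left(O \right)} = \sqrt{2} \sqrt{O}$ ($t{\left(O \right)} = \sqrt{2 O} = \sqrt{2} \sqrt{O}$)
$\frac{E{\left(l{\left(11 \right)} \right)} + Q{\left(-206,-98 \right)}}{-4986 + t{\left(-33 \right)}} = \frac{\left(25 - 4\right) + \left(-206 - 98\right)^{2}}{-4986 + \sqrt{2} \sqrt{-33}} = \frac{21 + \left(-304\right)^{2}}{-4986 + \sqrt{2} i \sqrt{33}} = \frac{21 + 92416}{-4986 + i \sqrt{66}} = \frac{92437}{-4986 + i \sqrt{66}}$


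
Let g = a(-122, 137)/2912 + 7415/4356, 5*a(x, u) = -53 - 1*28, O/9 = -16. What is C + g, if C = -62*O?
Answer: 141587841911/15855840 ≈ 8929.7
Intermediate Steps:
O = -144 (O = 9*(-16) = -144)
a(x, u) = -81/5 (a(x, u) = (-53 - 1*28)/5 = (-53 - 28)/5 = (1/5)*(-81) = -81/5)
g = 26902391/15855840 (g = -81/5/2912 + 7415/4356 = -81/5*1/2912 + 7415*(1/4356) = -81/14560 + 7415/4356 = 26902391/15855840 ≈ 1.6967)
C = 8928 (C = -62*(-144) = 8928)
C + g = 8928 + 26902391/15855840 = 141587841911/15855840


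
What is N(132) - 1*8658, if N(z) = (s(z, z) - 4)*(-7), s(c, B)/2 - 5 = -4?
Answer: -8644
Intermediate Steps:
s(c, B) = 2 (s(c, B) = 10 + 2*(-4) = 10 - 8 = 2)
N(z) = 14 (N(z) = (2 - 4)*(-7) = -2*(-7) = 14)
N(132) - 1*8658 = 14 - 1*8658 = 14 - 8658 = -8644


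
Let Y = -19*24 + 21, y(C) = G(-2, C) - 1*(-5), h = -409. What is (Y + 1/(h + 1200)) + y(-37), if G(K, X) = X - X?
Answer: -340129/791 ≈ -430.00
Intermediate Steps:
G(K, X) = 0
y(C) = 5 (y(C) = 0 - 1*(-5) = 0 + 5 = 5)
Y = -435 (Y = -456 + 21 = -435)
(Y + 1/(h + 1200)) + y(-37) = (-435 + 1/(-409 + 1200)) + 5 = (-435 + 1/791) + 5 = -344084/791 + 5 = -340129/791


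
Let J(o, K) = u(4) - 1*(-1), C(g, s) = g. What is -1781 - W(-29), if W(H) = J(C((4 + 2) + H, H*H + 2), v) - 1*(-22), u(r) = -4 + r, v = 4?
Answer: -1804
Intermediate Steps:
J(o, K) = 1 (J(o, K) = (-4 + 4) - 1*(-1) = 0 + 1 = 1)
W(H) = 23 (W(H) = 1 - 1*(-22) = 1 + 22 = 23)
-1781 - W(-29) = -1781 - 1*23 = -1781 - 23 = -1804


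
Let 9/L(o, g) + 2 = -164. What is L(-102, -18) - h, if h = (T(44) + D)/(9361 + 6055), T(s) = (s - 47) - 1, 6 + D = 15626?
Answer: -341375/319882 ≈ -1.0672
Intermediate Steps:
D = 15620 (D = -6 + 15626 = 15620)
T(s) = -48 + s (T(s) = (-47 + s) - 1 = -48 + s)
L(o, g) = -9/166 (L(o, g) = 9/(-2 - 164) = 9/(-166) = 9*(-1/166) = -9/166)
h = 1952/1927 (h = ((-48 + 44) + 15620)/(9361 + 6055) = (-4 + 15620)/15416 = 15616*(1/15416) = 1952/1927 ≈ 1.0130)
L(-102, -18) - h = -9/166 - 1*1952/1927 = -9/166 - 1952/1927 = -341375/319882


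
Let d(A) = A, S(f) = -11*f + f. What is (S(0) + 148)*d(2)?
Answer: 296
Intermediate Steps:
S(f) = -10*f
(S(0) + 148)*d(2) = (-10*0 + 148)*2 = (0 + 148)*2 = 148*2 = 296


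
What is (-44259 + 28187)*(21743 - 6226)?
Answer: -249389224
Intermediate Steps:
(-44259 + 28187)*(21743 - 6226) = -16072*15517 = -249389224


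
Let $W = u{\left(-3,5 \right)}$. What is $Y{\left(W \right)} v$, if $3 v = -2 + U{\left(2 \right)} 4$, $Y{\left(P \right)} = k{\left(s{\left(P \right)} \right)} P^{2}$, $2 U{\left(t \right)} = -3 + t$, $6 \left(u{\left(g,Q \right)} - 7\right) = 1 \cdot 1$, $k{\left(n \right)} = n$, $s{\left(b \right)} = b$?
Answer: $- \frac{79507}{162} \approx -490.78$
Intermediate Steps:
$u{\left(g,Q \right)} = \frac{43}{6}$ ($u{\left(g,Q \right)} = 7 + \frac{1 \cdot 1}{6} = 7 + \frac{1}{6} \cdot 1 = 7 + \frac{1}{6} = \frac{43}{6}$)
$U{\left(t \right)} = - \frac{3}{2} + \frac{t}{2}$ ($U{\left(t \right)} = \frac{-3 + t}{2} = - \frac{3}{2} + \frac{t}{2}$)
$W = \frac{43}{6} \approx 7.1667$
$Y{\left(P \right)} = P^{3}$ ($Y{\left(P \right)} = P P^{2} = P^{3}$)
$v = - \frac{4}{3}$ ($v = \frac{-2 + \left(- \frac{3}{2} + \frac{1}{2} \cdot 2\right) 4}{3} = \frac{-2 + \left(- \frac{3}{2} + 1\right) 4}{3} = \frac{-2 - 2}{3} = \frac{1}{3} \left(-4\right) = - \frac{4}{3} \approx -1.3333$)
$Y{\left(W \right)} v = \left(\frac{43}{6}\right)^{3} \left(- \frac{4}{3}\right) = \frac{79507}{216} \left(- \frac{4}{3}\right) = - \frac{79507}{162}$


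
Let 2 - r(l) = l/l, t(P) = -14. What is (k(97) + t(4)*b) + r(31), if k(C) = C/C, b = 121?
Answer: -1692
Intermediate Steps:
r(l) = 1 (r(l) = 2 - l/l = 2 - 1*1 = 2 - 1 = 1)
k(C) = 1
(k(97) + t(4)*b) + r(31) = (1 - 14*121) + 1 = (1 - 1694) + 1 = -1693 + 1 = -1692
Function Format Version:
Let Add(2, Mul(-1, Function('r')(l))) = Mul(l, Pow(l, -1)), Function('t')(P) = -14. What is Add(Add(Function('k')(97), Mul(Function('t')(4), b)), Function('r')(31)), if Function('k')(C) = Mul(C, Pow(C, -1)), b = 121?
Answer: -1692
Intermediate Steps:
Function('r')(l) = 1 (Function('r')(l) = Add(2, Mul(-1, Mul(l, Pow(l, -1)))) = Add(2, Mul(-1, 1)) = Add(2, -1) = 1)
Function('k')(C) = 1
Add(Add(Function('k')(97), Mul(Function('t')(4), b)), Function('r')(31)) = Add(Add(1, Mul(-14, 121)), 1) = Add(Add(1, -1694), 1) = Add(-1693, 1) = -1692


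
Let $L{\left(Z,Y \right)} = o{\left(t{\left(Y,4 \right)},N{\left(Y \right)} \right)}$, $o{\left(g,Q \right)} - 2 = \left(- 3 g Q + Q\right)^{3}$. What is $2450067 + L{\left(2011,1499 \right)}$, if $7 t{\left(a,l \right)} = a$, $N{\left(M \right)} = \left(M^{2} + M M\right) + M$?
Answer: $- \frac{8223814750150196658998466975333}{343} \approx -2.3976 \cdot 10^{28}$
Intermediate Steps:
$N{\left(M \right)} = M + 2 M^{2}$ ($N{\left(M \right)} = \left(M^{2} + M^{2}\right) + M = 2 M^{2} + M = M + 2 M^{2}$)
$t{\left(a,l \right)} = \frac{a}{7}$
$o{\left(g,Q \right)} = 2 + \left(Q - 3 Q g\right)^{3}$ ($o{\left(g,Q \right)} = 2 + \left(- 3 g Q + Q\right)^{3} = 2 + \left(- 3 Q g + Q\right)^{3} = 2 + \left(Q - 3 Q g\right)^{3}$)
$L{\left(Z,Y \right)} = 2 - Y^{3} \left(1 + 2 Y\right)^{3} \left(-1 + \frac{3 Y}{7}\right)^{3}$ ($L{\left(Z,Y \right)} = 2 - \left(Y \left(1 + 2 Y\right)\right)^{3} \left(-1 + 3 \frac{Y}{7}\right)^{3} = 2 - Y^{3} \left(1 + 2 Y\right)^{3} \left(-1 + \frac{3 Y}{7}\right)^{3}$)
$2450067 + L{\left(2011,1499 \right)} = 2450067 + \left(2 - \frac{1499^{3} \left(1 + 2 \cdot 1499\right)^{3} \left(-7 + 3 \cdot 1499\right)^{3}}{343}\right) = 2450067 + \left(2 - \frac{3368254499 \left(1 + 2998\right)^{3} \left(-7 + 4497\right)^{3}}{343}\right) = 2450067 + \left(2 - \frac{3368254499 \cdot 2999^{3} \cdot 4490^{3}}{343}\right) = 2450067 + \left(2 - \frac{3368254499}{343} \cdot 26973008999 \cdot 90518849000\right) = 2450067 + \left(2 - \frac{8223814750150196658999307349000}{343}\right) = 2450067 - \frac{8223814750150196658999307348314}{343} = - \frac{8223814750150196658998466975333}{343}$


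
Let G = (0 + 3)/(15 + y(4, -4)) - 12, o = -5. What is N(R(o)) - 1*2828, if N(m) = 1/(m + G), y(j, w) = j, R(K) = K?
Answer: -904979/320 ≈ -2828.1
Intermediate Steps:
G = -225/19 (G = (0 + 3)/(15 + 4) - 12 = 3/19 - 12 = -225/19 ≈ -11.842)
N(m) = 1/(-225/19 + m) (N(m) = 1/(m - 225/19) = 1/(-225/19 + m))
N(R(o)) - 1*2828 = 19/(-225 + 19*(-5)) - 1*2828 = 19/(-225 - 95) - 2828 = 19/(-320) - 2828 = 19*(-1/320) - 2828 = -19/320 - 2828 = -904979/320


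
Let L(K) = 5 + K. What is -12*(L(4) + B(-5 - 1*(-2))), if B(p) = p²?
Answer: -216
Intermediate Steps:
-12*(L(4) + B(-5 - 1*(-2))) = -12*((5 + 4) + (-5 - 1*(-2))²) = -12*(9 + (-5 + 2)²) = -12*(9 + (-3)²) = -12*(9 + 9) = -12*18 = -216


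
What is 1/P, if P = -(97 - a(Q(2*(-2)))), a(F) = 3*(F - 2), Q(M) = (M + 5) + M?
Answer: -1/112 ≈ -0.0089286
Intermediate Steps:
Q(M) = 5 + 2*M (Q(M) = (5 + M) + M = 5 + 2*M)
a(F) = -6 + 3*F (a(F) = 3*(-2 + F) = -6 + 3*F)
P = -112 (P = -(97 - (-6 + 3*(5 + 2*(2*(-2))))) = -(97 - (-6 + 3*(5 + 2*(-4)))) = -(97 - (-6 + 3*(5 - 8))) = -(97 - (-6 + 3*(-3))) = -(97 - (-6 - 9)) = -(97 - 1*(-15)) = -(97 + 15) = -1*112 = -112)
1/P = 1/(-112) = -1/112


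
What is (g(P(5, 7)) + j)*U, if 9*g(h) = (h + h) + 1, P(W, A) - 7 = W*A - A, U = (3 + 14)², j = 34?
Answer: 108953/9 ≈ 12106.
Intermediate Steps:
U = 289 (U = 17² = 289)
P(W, A) = 7 - A + A*W (P(W, A) = 7 + (W*A - A) = 7 + (A*W - A) = 7 + (-A + A*W) = 7 - A + A*W)
g(h) = ⅑ + 2*h/9 (g(h) = ((h + h) + 1)/9 = (2*h + 1)/9 = (1 + 2*h)/9 = ⅑ + 2*h/9)
(g(P(5, 7)) + j)*U = ((⅑ + 2*(7 - 1*7 + 7*5)/9) + 34)*289 = ((⅑ + 2*(7 - 7 + 35)/9) + 34)*289 = ((⅑ + (2/9)*35) + 34)*289 = ((⅑ + 70/9) + 34)*289 = (71/9 + 34)*289 = (377/9)*289 = 108953/9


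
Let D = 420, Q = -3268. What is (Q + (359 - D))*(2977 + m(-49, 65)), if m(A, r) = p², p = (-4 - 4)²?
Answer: -23546017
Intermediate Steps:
p = 64 (p = (-8)² = 64)
m(A, r) = 4096 (m(A, r) = 64² = 4096)
(Q + (359 - D))*(2977 + m(-49, 65)) = (-3268 + (359 - 1*420))*(2977 + 4096) = (-3268 + (359 - 420))*7073 = (-3268 - 61)*7073 = -3329*7073 = -23546017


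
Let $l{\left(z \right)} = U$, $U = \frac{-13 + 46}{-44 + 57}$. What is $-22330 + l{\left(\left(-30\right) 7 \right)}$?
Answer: $- \frac{290257}{13} \approx -22327.0$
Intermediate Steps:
$U = \frac{33}{13} \approx 2.5385$
$l{\left(z \right)} = \frac{33}{13}$
$-22330 + l{\left(\left(-30\right) 7 \right)} = -22330 + \frac{33}{13} = - \frac{290257}{13}$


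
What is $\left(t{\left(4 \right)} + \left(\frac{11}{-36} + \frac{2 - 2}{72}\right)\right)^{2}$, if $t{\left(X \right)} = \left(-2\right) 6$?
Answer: $\frac{196249}{1296} \approx 151.43$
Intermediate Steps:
$t{\left(X \right)} = -12$
$\left(t{\left(4 \right)} + \left(\frac{11}{-36} + \frac{2 - 2}{72}\right)\right)^{2} = \left(-12 + \left(\frac{11}{-36} + \frac{2 - 2}{72}\right)\right)^{2} = \left(-12 + \left(11 \left(- \frac{1}{36}\right) + \left(2 - 2\right) \frac{1}{72}\right)\right)^{2} = \left(-12 + \left(- \frac{11}{36} + 0 \cdot \frac{1}{72}\right)\right)^{2} = \left(-12 + \left(- \frac{11}{36} + 0\right)\right)^{2} = \left(-12 - \frac{11}{36}\right)^{2} = \left(- \frac{443}{36}\right)^{2} = \frac{196249}{1296}$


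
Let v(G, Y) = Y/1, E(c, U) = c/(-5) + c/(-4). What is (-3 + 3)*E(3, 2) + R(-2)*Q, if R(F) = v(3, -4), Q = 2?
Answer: -8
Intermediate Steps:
E(c, U) = -9*c/20 (E(c, U) = c*(-⅕) + c*(-¼) = -c/5 - c/4 = -9*c/20)
v(G, Y) = Y (v(G, Y) = Y*1 = Y)
R(F) = -4
(-3 + 3)*E(3, 2) + R(-2)*Q = (-3 + 3)*(-9/20*3) - 4*2 = 0*(-27/20) - 8 = 0 - 8 = -8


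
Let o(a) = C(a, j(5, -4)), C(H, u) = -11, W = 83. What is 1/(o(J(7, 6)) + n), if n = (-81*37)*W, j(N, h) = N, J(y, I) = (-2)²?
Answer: -1/248762 ≈ -4.0199e-6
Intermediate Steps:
J(y, I) = 4
o(a) = -11
n = -248751 (n = -81*37*83 = -2997*83 = -248751)
1/(o(J(7, 6)) + n) = 1/(-11 - 248751) = 1/(-248762) = -1/248762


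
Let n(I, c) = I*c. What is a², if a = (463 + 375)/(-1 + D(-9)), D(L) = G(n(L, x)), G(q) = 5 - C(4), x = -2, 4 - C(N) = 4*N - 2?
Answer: 175561/49 ≈ 3582.9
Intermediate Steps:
C(N) = 6 - 4*N (C(N) = 4 - (4*N - 2) = 4 - (-2 + 4*N) = 4 + (2 - 4*N) = 6 - 4*N)
G(q) = 15 (G(q) = 5 - (6 - 4*4) = 5 - (6 - 16) = 5 - 1*(-10) = 5 + 10 = 15)
D(L) = 15
a = 419/7 (a = (463 + 375)/(-1 + 15) = 838/14 = 838*(1/14) = 419/7 ≈ 59.857)
a² = (419/7)² = 175561/49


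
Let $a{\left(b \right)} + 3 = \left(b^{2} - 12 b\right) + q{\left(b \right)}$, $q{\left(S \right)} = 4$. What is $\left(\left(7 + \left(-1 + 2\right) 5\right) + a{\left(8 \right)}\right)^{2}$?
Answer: $361$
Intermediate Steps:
$a{\left(b \right)} = 1 + b^{2} - 12 b$ ($a{\left(b \right)} = -3 + \left(\left(b^{2} - 12 b\right) + 4\right) = -3 + \left(4 + b^{2} - 12 b\right) = 1 + b^{2} - 12 b$)
$\left(\left(7 + \left(-1 + 2\right) 5\right) + a{\left(8 \right)}\right)^{2} = \left(\left(7 + \left(-1 + 2\right) 5\right) + \left(1 + 8^{2} - 96\right)\right)^{2} = \left(\left(7 + 1 \cdot 5\right) + \left(1 + 64 - 96\right)\right)^{2} = \left(\left(7 + 5\right) - 31\right)^{2} = \left(12 - 31\right)^{2} = \left(-19\right)^{2} = 361$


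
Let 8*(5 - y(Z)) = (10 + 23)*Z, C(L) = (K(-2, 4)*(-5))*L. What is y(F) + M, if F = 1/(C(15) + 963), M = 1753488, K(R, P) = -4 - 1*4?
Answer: 7308558813/4168 ≈ 1.7535e+6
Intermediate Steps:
K(R, P) = -8 (K(R, P) = -4 - 4 = -8)
C(L) = 40*L (C(L) = (-8*(-5))*L = 40*L)
F = 1/1563 (F = 1/(40*15 + 963) = 1/(600 + 963) = 1/1563 ≈ 0.00063980)
y(Z) = 5 - 33*Z/8 (y(Z) = 5 - (10 + 23)*Z/8 = 5 - 33*Z/8)
y(F) + M = (5 - 33/8*1/1563) + 1753488 = (5 - 11/4168) + 1753488 = 20829/4168 + 1753488 = 7308558813/4168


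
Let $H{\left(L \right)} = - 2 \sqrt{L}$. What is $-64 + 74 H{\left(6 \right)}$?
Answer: $-64 - 148 \sqrt{6} \approx -426.52$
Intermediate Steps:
$-64 + 74 H{\left(6 \right)} = -64 + 74 \left(- 2 \sqrt{6}\right) = -64 - 148 \sqrt{6}$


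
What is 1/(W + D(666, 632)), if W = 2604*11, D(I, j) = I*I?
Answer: 1/472200 ≈ 2.1177e-6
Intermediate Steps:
D(I, j) = I²
W = 28644
1/(W + D(666, 632)) = 1/(28644 + 666²) = 1/(28644 + 443556) = 1/472200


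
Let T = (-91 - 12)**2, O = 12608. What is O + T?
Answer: 23217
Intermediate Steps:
T = 10609 (T = (-103)**2 = 10609)
O + T = 12608 + 10609 = 23217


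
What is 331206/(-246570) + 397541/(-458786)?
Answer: -41662393381/18853810670 ≈ -2.2098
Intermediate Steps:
331206/(-246570) + 397541/(-458786) = 331206*(-1/246570) + 397541*(-1/458786) = -55201/41095 - 397541/458786 = -41662393381/18853810670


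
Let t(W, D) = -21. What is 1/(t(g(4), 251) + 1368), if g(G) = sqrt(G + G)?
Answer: 1/1347 ≈ 0.00074239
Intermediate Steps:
g(G) = sqrt(2)*sqrt(G) (g(G) = sqrt(2*G) = sqrt(2)*sqrt(G))
1/(t(g(4), 251) + 1368) = 1/(-21 + 1368) = 1/1347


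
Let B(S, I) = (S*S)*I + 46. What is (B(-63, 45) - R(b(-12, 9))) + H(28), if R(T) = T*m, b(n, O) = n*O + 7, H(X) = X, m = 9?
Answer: 179588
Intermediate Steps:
B(S, I) = 46 + I*S² (B(S, I) = S²*I + 46 = I*S² + 46 = 46 + I*S²)
b(n, O) = 7 + O*n (b(n, O) = O*n + 7 = 7 + O*n)
R(T) = 9*T (R(T) = T*9 = 9*T)
(B(-63, 45) - R(b(-12, 9))) + H(28) = ((46 + 45*(-63)²) - 9*(7 + 9*(-12))) + 28 = ((46 + 45*3969) - 9*(7 - 108)) + 28 = ((46 + 178605) - 9*(-101)) + 28 = (178651 - 1*(-909)) + 28 = (178651 + 909) + 28 = 179560 + 28 = 179588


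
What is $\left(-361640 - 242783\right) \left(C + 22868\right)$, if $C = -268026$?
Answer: $148179133834$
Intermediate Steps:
$\left(-361640 - 242783\right) \left(C + 22868\right) = \left(-361640 - 242783\right) \left(-268026 + 22868\right) = \left(-604423\right) \left(-245158\right) = 148179133834$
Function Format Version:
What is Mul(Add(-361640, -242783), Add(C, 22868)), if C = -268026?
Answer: 148179133834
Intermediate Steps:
Mul(Add(-361640, -242783), Add(C, 22868)) = Mul(Add(-361640, -242783), Add(-268026, 22868)) = Mul(-604423, -245158) = 148179133834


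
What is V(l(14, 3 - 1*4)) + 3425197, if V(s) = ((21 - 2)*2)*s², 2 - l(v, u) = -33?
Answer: 3471747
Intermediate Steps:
l(v, u) = 35 (l(v, u) = 2 - 1*(-33) = 2 + 33 = 35)
V(s) = 38*s² (V(s) = (19*2)*s² = 38*s²)
V(l(14, 3 - 1*4)) + 3425197 = 38*35² + 3425197 = 38*1225 + 3425197 = 46550 + 3425197 = 3471747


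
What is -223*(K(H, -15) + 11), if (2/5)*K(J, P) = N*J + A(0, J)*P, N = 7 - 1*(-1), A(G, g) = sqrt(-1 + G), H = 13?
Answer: -60433 + 16725*I/2 ≈ -60433.0 + 8362.5*I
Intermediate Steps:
N = 8 (N = 7 + 1 = 8)
K(J, P) = 20*J + 5*I*P/2 (K(J, P) = 5*(8*J + sqrt(-1 + 0)*P)/2 = 5*(8*J + sqrt(-1)*P)/2 = 5*(8*J + I*P)/2 = 20*J + 5*I*P/2)
-223*(K(H, -15) + 11) = -223*((20*13 + (5/2)*I*(-15)) + 11) = -223*((260 - 75*I/2) + 11) = -223*(271 - 75*I/2) = -60433 + 16725*I/2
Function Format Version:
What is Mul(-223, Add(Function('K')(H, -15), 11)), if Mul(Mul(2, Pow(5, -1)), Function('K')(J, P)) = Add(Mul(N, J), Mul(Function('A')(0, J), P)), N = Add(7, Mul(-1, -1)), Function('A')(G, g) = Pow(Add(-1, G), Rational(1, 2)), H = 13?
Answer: Add(-60433, Mul(Rational(16725, 2), I)) ≈ Add(-60433., Mul(8362.5, I))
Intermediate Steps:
N = 8 (N = Add(7, 1) = 8)
Function('K')(J, P) = Add(Mul(20, J), Mul(Rational(5, 2), I, P)) (Function('K')(J, P) = Mul(Rational(5, 2), Add(Mul(8, J), Mul(Pow(Add(-1, 0), Rational(1, 2)), P))) = Mul(Rational(5, 2), Add(Mul(8, J), Mul(Pow(-1, Rational(1, 2)), P))) = Mul(Rational(5, 2), Add(Mul(8, J), Mul(I, P))) = Add(Mul(20, J), Mul(Rational(5, 2), I, P)))
Mul(-223, Add(Function('K')(H, -15), 11)) = Mul(-223, Add(Add(Mul(20, 13), Mul(Rational(5, 2), I, -15)), 11)) = Mul(-223, Add(Add(260, Mul(Rational(-75, 2), I)), 11)) = Mul(-223, Add(271, Mul(Rational(-75, 2), I))) = Add(-60433, Mul(Rational(16725, 2), I))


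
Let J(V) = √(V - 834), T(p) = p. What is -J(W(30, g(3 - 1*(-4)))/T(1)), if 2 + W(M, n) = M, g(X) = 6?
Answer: -I*√806 ≈ -28.39*I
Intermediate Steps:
W(M, n) = -2 + M
J(V) = √(-834 + V)
-J(W(30, g(3 - 1*(-4)))/T(1)) = -√(-834 + (-2 + 30)/1) = -√(-834 + 28*1) = -√(-834 + 28) = -√(-806) = -I*√806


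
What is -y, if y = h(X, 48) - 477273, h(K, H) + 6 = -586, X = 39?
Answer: 477865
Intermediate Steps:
h(K, H) = -592 (h(K, H) = -6 - 586 = -592)
y = -477865 (y = -592 - 477273 = -477865)
-y = -1*(-477865) = 477865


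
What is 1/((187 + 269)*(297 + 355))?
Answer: 1/297312 ≈ 3.3635e-6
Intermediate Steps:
1/((187 + 269)*(297 + 355)) = 1/(456*652) = 1/297312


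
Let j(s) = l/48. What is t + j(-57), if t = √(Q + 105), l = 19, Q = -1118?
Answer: 19/48 + I*√1013 ≈ 0.39583 + 31.828*I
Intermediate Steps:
t = I*√1013 (t = √(-1118 + 105) = √(-1013) = I*√1013 ≈ 31.828*I)
j(s) = 19/48
t + j(-57) = I*√1013 + 19/48 = 19/48 + I*√1013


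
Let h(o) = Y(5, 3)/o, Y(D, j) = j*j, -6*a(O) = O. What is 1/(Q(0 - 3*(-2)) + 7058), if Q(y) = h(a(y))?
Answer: 1/7049 ≈ 0.00014186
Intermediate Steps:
a(O) = -O/6
Y(D, j) = j**2
h(o) = 9/o (h(o) = 3**2/o = 9/o)
Q(y) = -54/y (Q(y) = 9/((-y/6)) = 9*(-6/y) = -54/y)
1/(Q(0 - 3*(-2)) + 7058) = 1/(-54/(0 - 3*(-2)) + 7058) = 1/(-54/(0 + 6) + 7058) = 1/(-54/6 + 7058) = 1/(-54*1/6 + 7058) = 1/(-9 + 7058) = 1/7049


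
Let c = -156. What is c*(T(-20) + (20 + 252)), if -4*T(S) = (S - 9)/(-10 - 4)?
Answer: -592917/14 ≈ -42351.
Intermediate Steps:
T(S) = -9/56 + S/56 (T(S) = -(S - 9)/(4*(-10 - 4)) = -(-9 + S)/(4*(-14)) = -(-9 + S)*(-1)/(4*14) = -(9/14 - S/14)/4 = -9/56 + S/56)
c*(T(-20) + (20 + 252)) = -156*((-9/56 + (1/56)*(-20)) + (20 + 252)) = -156*((-9/56 - 5/14) + 272) = -156*(-29/56 + 272) = -156*15203/56 = -592917/14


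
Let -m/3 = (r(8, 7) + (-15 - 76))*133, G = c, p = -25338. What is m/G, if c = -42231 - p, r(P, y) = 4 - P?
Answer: -12635/5631 ≈ -2.2438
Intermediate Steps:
c = -16893 (c = -42231 - 1*(-25338) = -42231 + 25338 = -16893)
G = -16893
m = 37905 (m = -3*((4 - 1*8) + (-15 - 76))*133 = -3*((4 - 8) - 91)*133 = -3*(-4 - 91)*133 = -(-285)*133 = -3*(-12635) = 37905)
m/G = 37905/(-16893) = 37905*(-1/16893) = -12635/5631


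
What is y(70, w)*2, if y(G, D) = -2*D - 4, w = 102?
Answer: -416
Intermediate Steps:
y(G, D) = -4 - 2*D
y(70, w)*2 = (-4 - 2*102)*2 = (-4 - 204)*2 = -208*2 = -416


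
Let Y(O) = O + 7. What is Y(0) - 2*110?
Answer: -213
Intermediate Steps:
Y(O) = 7 + O
Y(0) - 2*110 = (7 + 0) - 2*110 = 7 - 220 = -213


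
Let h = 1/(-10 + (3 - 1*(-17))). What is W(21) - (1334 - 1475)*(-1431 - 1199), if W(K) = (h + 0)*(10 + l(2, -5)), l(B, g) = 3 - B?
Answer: -3708289/10 ≈ -3.7083e+5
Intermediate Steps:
h = ⅒ (h = 1/(-10 + (3 + 17)) = 1/(-10 + 20) = 1/10 = ⅒ ≈ 0.10000)
W(K) = 11/10 (W(K) = (⅒ + 0)*(10 + (3 - 1*2)) = (10 + (3 - 2))/10 = (10 + 1)/10 = (⅒)*11 = 11/10)
W(21) - (1334 - 1475)*(-1431 - 1199) = 11/10 - (1334 - 1475)*(-1431 - 1199) = 11/10 - (-141)*(-2630) = 11/10 - 1*370830 = 11/10 - 370830 = -3708289/10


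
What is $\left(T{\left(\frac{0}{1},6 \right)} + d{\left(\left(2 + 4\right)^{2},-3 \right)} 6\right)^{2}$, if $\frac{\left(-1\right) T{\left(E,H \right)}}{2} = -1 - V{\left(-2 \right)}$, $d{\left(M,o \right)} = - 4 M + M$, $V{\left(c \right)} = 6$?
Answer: $401956$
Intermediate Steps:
$d{\left(M,o \right)} = - 3 M$
$T{\left(E,H \right)} = 14$ ($T{\left(E,H \right)} = - 2 \left(-1 - 6\right) = \left(-2\right) \left(-7\right) = 14$)
$\left(T{\left(\frac{0}{1},6 \right)} + d{\left(\left(2 + 4\right)^{2},-3 \right)} 6\right)^{2} = \left(14 + - 3 \left(2 + 4\right)^{2} \cdot 6\right)^{2} = \left(14 + - 3 \cdot 6^{2} \cdot 6\right)^{2} = \left(14 + \left(-3\right) 36 \cdot 6\right)^{2} = \left(14 - 648\right)^{2} = \left(-634\right)^{2} = 401956$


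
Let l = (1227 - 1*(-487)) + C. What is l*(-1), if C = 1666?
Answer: -3380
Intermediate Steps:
l = 3380 (l = (1227 - 1*(-487)) + 1666 = (1227 + 487) + 1666 = 1714 + 1666 = 3380)
l*(-1) = 3380*(-1) = -3380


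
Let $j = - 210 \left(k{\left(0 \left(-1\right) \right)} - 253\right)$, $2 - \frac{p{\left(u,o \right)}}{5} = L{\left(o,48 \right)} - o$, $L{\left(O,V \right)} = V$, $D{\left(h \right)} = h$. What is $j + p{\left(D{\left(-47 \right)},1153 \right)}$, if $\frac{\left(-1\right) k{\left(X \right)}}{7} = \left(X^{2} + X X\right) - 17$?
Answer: $33675$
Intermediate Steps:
$p{\left(u,o \right)} = -230 + 5 o$ ($p{\left(u,o \right)} = 10 - 5 \left(48 - o\right) = 10 + \left(-240 + 5 o\right) = -230 + 5 o$)
$k{\left(X \right)} = 119 - 14 X^{2}$ ($k{\left(X \right)} = - 7 \left(\left(X^{2} + X X\right) - 17\right) = - 7 \left(\left(X^{2} + X^{2}\right) - 17\right) = - 7 \left(2 X^{2} - 17\right) = - 7 \left(-17 + 2 X^{2}\right) = 119 - 14 X^{2}$)
$j = 28140$ ($j = - 210 \left(\left(119 - 14 \left(0 \left(-1\right)\right)^{2}\right) - 253\right) = - 210 \left(\left(119 - 14 \cdot 0^{2}\right) - 253\right) = - 210 \left(\left(119 - 0\right) - 253\right) = - 210 \left(\left(119 + 0\right) - 253\right) = - 210 \left(119 - 253\right) = \left(-210\right) \left(-134\right) = 28140$)
$j + p{\left(D{\left(-47 \right)},1153 \right)} = 28140 + \left(-230 + 5 \cdot 1153\right) = 28140 + \left(-230 + 5765\right) = 28140 + 5535 = 33675$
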